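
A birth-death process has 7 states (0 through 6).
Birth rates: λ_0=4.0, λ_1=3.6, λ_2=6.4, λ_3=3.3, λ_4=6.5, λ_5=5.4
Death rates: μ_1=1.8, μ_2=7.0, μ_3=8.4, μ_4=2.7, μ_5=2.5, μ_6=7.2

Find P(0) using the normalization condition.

Ratios P(n)/P(0) = (λ₀···λₙ₋₁)/(μ₁···μₙ):
P(1)/P(0) = (4.0)/(1.8) = 2.2222
P(2)/P(0) = (4.0×3.6)/(1.8×7.0) = 1.1429
P(3)/P(0) = (4.0×3.6×6.4)/(1.8×7.0×8.4) = 0.87075
P(4)/P(0) = (4.0×3.6×6.4×3.3)/(1.8×7.0×8.4×2.7) = 1.0642
P(5)/P(0) = (4.0×3.6×6.4×3.3×6.5)/(1.8×7.0×8.4×2.7×2.5) = 2.7670
P(6)/P(0) = (4.0×3.6×6.4×3.3×6.5×5.4)/(1.8×7.0×8.4×2.7×2.5×7.2) = 2.0753

Normalization: ∑ P(n) = 1
P(0) × (1.0000 + 2.2222 + 1.1429 + 0.87075 + 1.0642 + 2.7670 + 2.0753) = 1
P(0) × 11.1424 = 1
P(0) = 1/11.1424 = 0.08975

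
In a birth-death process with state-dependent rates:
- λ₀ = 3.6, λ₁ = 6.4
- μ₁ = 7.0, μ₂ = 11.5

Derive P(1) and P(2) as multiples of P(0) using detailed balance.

Balance equations:
State 0: λ₀P₀ = μ₁P₁ → P₁ = (λ₀/μ₁)P₀ = (3.6/7.0)P₀ = 0.5143P₀
State 1: P₂ = (λ₀λ₁)/(μ₁μ₂)P₀ = (3.6×6.4)/(7.0×11.5)P₀ = 0.2862P₀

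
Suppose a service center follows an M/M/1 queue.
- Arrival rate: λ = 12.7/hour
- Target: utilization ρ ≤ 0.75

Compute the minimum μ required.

ρ = λ/μ, so μ = λ/ρ
μ ≥ 12.7/0.75 = 16.9333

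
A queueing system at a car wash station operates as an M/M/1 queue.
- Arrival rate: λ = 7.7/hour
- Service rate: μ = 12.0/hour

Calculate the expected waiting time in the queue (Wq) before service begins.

First, compute utilization: ρ = λ/μ = 7.7/12.0 = 0.6417
For M/M/1: Wq = λ/(μ(μ-λ))
Wq = 7.7/(12.0 × (12.0-7.7))
Wq = 7.7/(12.0 × 4.30)
Wq = 0.1492 hours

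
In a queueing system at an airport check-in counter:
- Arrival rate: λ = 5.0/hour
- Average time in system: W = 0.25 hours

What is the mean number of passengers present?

Little's Law: L = λW
L = 5.0 × 0.25 = 1.2500 passengers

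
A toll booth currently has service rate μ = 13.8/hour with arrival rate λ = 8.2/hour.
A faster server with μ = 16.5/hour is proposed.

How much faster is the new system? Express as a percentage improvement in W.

System 1: ρ₁ = 8.2/13.8 = 0.5942, W₁ = 1/(13.8-8.2) = 0.1786
System 2: ρ₂ = 8.2/16.5 = 0.4970, W₂ = 1/(16.5-8.2) = 0.1205
Improvement: (W₁-W₂)/W₁ = (0.1786-0.1205)/0.1786 = 32.53%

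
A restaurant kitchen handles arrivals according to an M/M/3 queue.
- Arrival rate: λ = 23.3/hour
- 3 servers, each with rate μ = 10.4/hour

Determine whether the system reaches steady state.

Stability requires ρ = λ/(cμ) < 1
ρ = 23.3/(3 × 10.4) = 23.3/31.20 = 0.7468
Since 0.7468 < 1, the system is STABLE.
The servers are busy 74.68% of the time.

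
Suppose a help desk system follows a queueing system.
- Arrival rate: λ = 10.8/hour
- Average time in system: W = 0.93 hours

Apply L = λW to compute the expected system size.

Little's Law: L = λW
L = 10.8 × 0.93 = 10.0440 tickets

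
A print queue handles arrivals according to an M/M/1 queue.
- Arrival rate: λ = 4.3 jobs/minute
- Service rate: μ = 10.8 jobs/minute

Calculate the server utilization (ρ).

Server utilization: ρ = λ/μ
ρ = 4.3/10.8 = 0.3981
The server is busy 39.81% of the time.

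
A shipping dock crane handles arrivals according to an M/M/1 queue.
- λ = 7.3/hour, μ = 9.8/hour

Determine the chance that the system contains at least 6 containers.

ρ = λ/μ = 7.3/9.8 = 0.7449
P(N ≥ n) = ρⁿ
P(N ≥ 6) = 0.7449^6
P(N ≥ 6) = 0.1708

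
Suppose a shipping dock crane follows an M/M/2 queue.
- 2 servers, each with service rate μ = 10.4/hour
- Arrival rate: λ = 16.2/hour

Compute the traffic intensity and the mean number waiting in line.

Traffic intensity: ρ = λ/(cμ) = 16.2/(2×10.4) = 0.7788
Since ρ = 0.7788 < 1, system is stable.
Offered load a = λ/μ = cρ = 16.2/10.4 = 1.5577
P₀ = [ Σₙ₌₀^1 aⁿ/n! + a^2/(2!(1-ρ)) ]⁻¹
Σ = a^0/0! + a^1/1! = 1.0000 + 1.5577 = 2.5577
a^2/(2!(1-ρ)) = 2.42641/(2 × 0.221154) = 5.4858
P₀ = 1/(2.5577 + 5.4858) = 0.1243
Lq = P₀·a^2·ρ / (2!(1-ρ)²) = 0.124324 × 2.42641 × 0.778846 / (2 × 0.0489090) = 2.4019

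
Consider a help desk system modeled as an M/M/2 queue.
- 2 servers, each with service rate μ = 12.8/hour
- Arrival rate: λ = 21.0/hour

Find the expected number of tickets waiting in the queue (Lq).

Traffic intensity: ρ = λ/(cμ) = 21.0/(2×12.8) = 0.8203
Since ρ = 0.8203 < 1, system is stable.
Offered load a = λ/μ = cρ = 21.0/12.8 = 1.6406
P₀ = [ Σₙ₌₀^1 aⁿ/n! + a^2/(2!(1-ρ)) ]⁻¹
Σ = a^0/0! + a^1/1! = 1.0000 + 1.6406 = 2.6406
a^2/(2!(1-ρ)) = 2.6917/(2 × 0.17969) = 7.4898
P₀ = 1/(2.6406 + 7.4898) = 0.09871
Lq = P₀·a^2·ρ / (2!(1-ρ)²) = 0.098712 × 2.6917 × 0.82031 / (2 × 0.032288) = 3.3752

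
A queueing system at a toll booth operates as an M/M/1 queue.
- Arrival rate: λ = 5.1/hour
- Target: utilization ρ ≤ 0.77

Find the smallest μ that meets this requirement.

ρ = λ/μ, so μ = λ/ρ
μ ≥ 5.1/0.77 = 6.6234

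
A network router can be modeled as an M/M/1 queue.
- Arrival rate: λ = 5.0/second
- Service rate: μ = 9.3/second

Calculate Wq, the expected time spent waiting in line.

First, compute utilization: ρ = λ/μ = 5.0/9.3 = 0.5376
For M/M/1: Wq = λ/(μ(μ-λ))
Wq = 5.0/(9.3 × (9.3-5.0))
Wq = 5.0/(9.3 × 4.30)
Wq = 0.1250 seconds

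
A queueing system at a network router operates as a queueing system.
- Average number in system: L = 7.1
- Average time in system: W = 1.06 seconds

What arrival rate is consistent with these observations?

Little's Law: L = λW, so λ = L/W
λ = 7.1/1.06 = 6.6981 packets/second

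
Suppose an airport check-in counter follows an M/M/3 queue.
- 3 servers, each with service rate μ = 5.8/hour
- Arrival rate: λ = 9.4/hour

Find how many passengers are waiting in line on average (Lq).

Traffic intensity: ρ = λ/(cμ) = 9.4/(3×5.8) = 0.5402
Since ρ = 0.5402 < 1, system is stable.
Offered load a = λ/μ = cρ = 9.4/5.8 = 1.6207
P₀ = [ Σₙ₌₀^2 aⁿ/n! + a^3/(3!(1-ρ)) ]⁻¹
Σ = a^0/0! + a^1/1! + a^2/2! = 1.0000 + 1.6207 + 1.3133 = 3.9340
a^3/(3!(1-ρ)) = 4.2570/(6 × 0.4598) = 1.5431
P₀ = 1/(3.9340 + 1.5431) = 0.1826
Lq = P₀·a^3·ρ / (3!(1-ρ)²) = 0.182577 × 4.25696 × 0.540230 / (6 × 0.211389) = 0.3310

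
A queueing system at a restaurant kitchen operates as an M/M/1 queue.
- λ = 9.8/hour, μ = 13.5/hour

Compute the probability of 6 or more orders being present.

ρ = λ/μ = 9.8/13.5 = 0.7259
P(N ≥ n) = ρⁿ
P(N ≥ 6) = 0.7259^6
P(N ≥ 6) = 0.1463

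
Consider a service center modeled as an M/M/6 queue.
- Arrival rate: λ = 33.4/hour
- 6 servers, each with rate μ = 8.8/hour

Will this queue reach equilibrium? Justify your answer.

Stability requires ρ = λ/(cμ) < 1
ρ = 33.4/(6 × 8.8) = 33.4/52.80 = 0.6326
Since 0.6326 < 1, the system is STABLE.
The servers are busy 63.26% of the time.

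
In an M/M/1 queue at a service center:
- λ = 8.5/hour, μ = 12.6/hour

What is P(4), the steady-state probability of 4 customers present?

ρ = λ/μ = 8.5/12.6 = 0.6746
P(n) = (1-ρ)ρⁿ
P(4) = (1-0.6746) × 0.6746^4
P(4) = 0.3254 × 0.2071
P(4) = 0.06739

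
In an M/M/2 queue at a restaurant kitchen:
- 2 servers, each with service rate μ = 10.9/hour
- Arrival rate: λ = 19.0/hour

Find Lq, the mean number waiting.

Traffic intensity: ρ = λ/(cμ) = 19.0/(2×10.9) = 0.8716
Since ρ = 0.8716 < 1, system is stable.
Offered load a = λ/μ = cρ = 19.0/10.9 = 1.7431
P₀ = [ Σₙ₌₀^1 aⁿ/n! + a^2/(2!(1-ρ)) ]⁻¹
Σ = a^0/0! + a^1/1! = 1.0000 + 1.7431 = 2.7431
a^2/(2!(1-ρ)) = 3.03846/(2 × 0.128440) = 11.8283
P₀ = 1/(2.7431 + 11.8283) = 0.06863
Lq = P₀·a^2·ρ / (2!(1-ρ)²) = 0.068627 × 3.0385 × 0.87156 / (2 × 0.016497) = 5.5083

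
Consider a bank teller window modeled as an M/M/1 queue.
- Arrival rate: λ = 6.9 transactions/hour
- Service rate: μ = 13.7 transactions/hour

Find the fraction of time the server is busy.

Server utilization: ρ = λ/μ
ρ = 6.9/13.7 = 0.5036
The server is busy 50.36% of the time.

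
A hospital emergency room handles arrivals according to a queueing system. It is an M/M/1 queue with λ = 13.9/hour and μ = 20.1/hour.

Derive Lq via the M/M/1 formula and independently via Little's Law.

Method 1 (direct): Lq = λ²/(μ(μ-λ)) = 193.21/(20.1 × 6.20) = 1.5504

Method 2 (Little's Law):
W = 1/(μ-λ) = 1/6.20 = 0.16129
Wq = W - 1/μ = 0.16129 - 0.049751 = 0.11154
Lq = λWq = 13.9 × 0.11154 = 1.5504 ✔ (matches Method 1)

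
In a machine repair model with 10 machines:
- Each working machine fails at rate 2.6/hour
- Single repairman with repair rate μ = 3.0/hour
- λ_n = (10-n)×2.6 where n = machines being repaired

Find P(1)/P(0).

P(1)/P(0) = ∏_{i=0}^{1-1} λ_i/μ_{i+1}
= (10-0)×2.6/3.0
= 8.6667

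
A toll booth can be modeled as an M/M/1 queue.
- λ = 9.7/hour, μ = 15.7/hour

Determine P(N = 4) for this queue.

ρ = λ/μ = 9.7/15.7 = 0.617834
P(n) = (1-ρ)ρⁿ
P(4) = (1-0.617834) × 0.617834^4
P(4) = 0.3822 × 0.1457
P(4) = 0.05569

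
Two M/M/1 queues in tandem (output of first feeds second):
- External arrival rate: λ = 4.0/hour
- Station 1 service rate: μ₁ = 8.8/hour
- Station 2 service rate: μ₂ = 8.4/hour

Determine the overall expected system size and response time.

By Jackson's theorem, each station behaves as independent M/M/1.
Station 1: ρ₁ = 4.0/8.8 = 0.4545, L₁ = ρ₁/(1-ρ₁) = λ/(μ₁-λ) = 4.0/4.80 = 0.8333
Station 2: ρ₂ = 4.0/8.4 = 0.4762, L₂ = ρ₂/(1-ρ₂) = λ/(μ₂-λ) = 4.0/4.40 = 0.9091
Total: L = L₁ + L₂ = 0.8333 + 0.9091 = 1.7424
W = L/λ = 1.7424/4.0 = 0.4356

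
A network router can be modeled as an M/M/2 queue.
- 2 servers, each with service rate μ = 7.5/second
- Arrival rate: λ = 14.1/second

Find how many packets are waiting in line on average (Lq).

Traffic intensity: ρ = λ/(cμ) = 14.1/(2×7.5) = 0.9400
Since ρ = 0.9400 < 1, system is stable.
Offered load a = λ/μ = cρ = 14.1/7.5 = 1.8800
P₀ = [ Σₙ₌₀^1 aⁿ/n! + a^2/(2!(1-ρ)) ]⁻¹
Σ = a^0/0! + a^1/1! = 1.0000 + 1.8800 = 2.8800
a^2/(2!(1-ρ)) = 3.5344/(2 × 0.06000) = 29.4533
P₀ = 1/(2.8800 + 29.4533) = 0.03093
Lq = P₀·a^2·ρ / (2!(1-ρ)²) = 0.0309278 × 3.53440 × 0.940000 / (2 × 0.00360000) = 14.2712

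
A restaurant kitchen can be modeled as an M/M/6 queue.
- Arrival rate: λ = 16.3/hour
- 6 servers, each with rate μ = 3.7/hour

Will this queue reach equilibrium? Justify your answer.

Stability requires ρ = λ/(cμ) < 1
ρ = 16.3/(6 × 3.7) = 16.3/22.20 = 0.7342
Since 0.7342 < 1, the system is STABLE.
The servers are busy 73.42% of the time.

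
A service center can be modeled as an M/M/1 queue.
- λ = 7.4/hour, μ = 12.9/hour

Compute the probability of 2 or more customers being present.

ρ = λ/μ = 7.4/12.9 = 0.57364
P(N ≥ n) = ρⁿ
P(N ≥ 2) = 0.57364^2
P(N ≥ 2) = 0.3291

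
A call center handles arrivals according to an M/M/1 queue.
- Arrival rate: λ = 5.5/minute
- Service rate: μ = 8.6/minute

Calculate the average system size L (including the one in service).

ρ = λ/μ = 5.5/8.6 = 0.6395
For M/M/1: L = λ/(μ-λ)
L = 5.5/(8.6-5.5) = 5.5/3.10
L = 1.7742 calls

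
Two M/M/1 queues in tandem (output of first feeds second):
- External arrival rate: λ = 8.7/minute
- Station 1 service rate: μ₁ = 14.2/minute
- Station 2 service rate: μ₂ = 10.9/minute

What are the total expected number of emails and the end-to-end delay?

By Jackson's theorem, each station behaves as independent M/M/1.
Station 1: ρ₁ = 8.7/14.2 = 0.6127, L₁ = ρ₁/(1-ρ₁) = λ/(μ₁-λ) = 8.7/5.50 = 1.58182
Station 2: ρ₂ = 8.7/10.9 = 0.7982, L₂ = ρ₂/(1-ρ₂) = λ/(μ₂-λ) = 8.7/2.20 = 3.95455
Total: L = L₁ + L₂ = 1.58182 + 3.95455 = 5.5364
W = L/λ = 5.5364/8.7 = 0.6364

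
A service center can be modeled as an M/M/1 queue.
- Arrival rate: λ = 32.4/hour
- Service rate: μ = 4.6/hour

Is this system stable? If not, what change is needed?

Stability requires ρ = λ/(cμ) < 1
ρ = 32.4/(1 × 4.6) = 32.4/4.60 = 7.0435
Since 7.0435 ≥ 1, the system is UNSTABLE.
Queue grows without bound. Need μ > λ = 32.4.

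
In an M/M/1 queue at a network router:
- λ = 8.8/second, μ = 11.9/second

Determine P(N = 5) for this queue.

ρ = λ/μ = 8.8/11.9 = 0.7395
P(n) = (1-ρ)ρⁿ
P(5) = (1-0.7395) × 0.7395^5
P(5) = 0.26050 × 0.22115
P(5) = 0.05761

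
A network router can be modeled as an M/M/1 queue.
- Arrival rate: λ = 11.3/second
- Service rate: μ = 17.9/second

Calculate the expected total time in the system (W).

First, compute utilization: ρ = λ/μ = 11.3/17.9 = 0.6313
For M/M/1: W = 1/(μ-λ)
W = 1/(17.9-11.3) = 1/6.60
W = 0.1515 seconds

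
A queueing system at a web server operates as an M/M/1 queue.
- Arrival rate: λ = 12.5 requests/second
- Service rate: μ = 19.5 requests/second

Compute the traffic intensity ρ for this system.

Server utilization: ρ = λ/μ
ρ = 12.5/19.5 = 0.6410
The server is busy 64.10% of the time.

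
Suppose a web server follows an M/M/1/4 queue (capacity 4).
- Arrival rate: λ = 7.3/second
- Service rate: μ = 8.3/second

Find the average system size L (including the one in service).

ρ = λ/μ = 7.3/8.3 = 0.87952
P₀ = (1-ρ)/(1-ρ^(K+1)) = (1-0.87952)/(1-0.87952^5) = 0.12048/0.47371 = 0.2543
P_K = P₀×ρ^K = 0.2543 × 0.87952^4 = 0.2543 × 0.5984 = 0.1522
L = ρ[1 - (K+1)ρ^K + Kρ^(K+1)] / [(1-ρ)(1-ρ^(K+1))]
L = 0.87952 × (1 - 5×0.5983880 + 4×0.5262942) / ((1 - 0.87952) × (1 - 0.5262942)) = 1.7451 requests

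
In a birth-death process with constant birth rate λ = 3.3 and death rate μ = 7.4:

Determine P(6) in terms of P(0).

For constant rates: P(n)/P(0) = (λ/μ)^n
P(6)/P(0) = (3.3/7.4)^6 = 0.44595^6 = 0.007865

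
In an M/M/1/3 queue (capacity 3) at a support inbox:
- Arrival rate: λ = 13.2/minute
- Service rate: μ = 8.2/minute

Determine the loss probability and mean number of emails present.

ρ = λ/μ = 13.2/8.2 = 1.60976
P₀ = (1-ρ)/(1-ρ^(K+1)) = (1-1.60976)/(1-1.60976^4) = -0.6098/-5.7150 = 0.1067
P_K = P₀×ρ^K = 0.1067 × 1.60976^3 = 0.1067 × 4.1714 = 0.4451
Blocking probability P_3 = 0.4451 (44.51%)
L = ρ[1 - (K+1)ρ^K + Kρ^(K+1)] / [(1-ρ)(1-ρ^(K+1))]
L = 1.60976 × (1 - 4×4.17141 + 3×6.71498) / ((1 - 1.60976) × (1 - 6.71498)) = 2.0599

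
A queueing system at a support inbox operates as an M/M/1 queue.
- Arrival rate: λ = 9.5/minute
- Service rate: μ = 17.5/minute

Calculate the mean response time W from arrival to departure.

First, compute utilization: ρ = λ/μ = 9.5/17.5 = 0.5429
For M/M/1: W = 1/(μ-λ)
W = 1/(17.5-9.5) = 1/8.00
W = 0.1250 minutes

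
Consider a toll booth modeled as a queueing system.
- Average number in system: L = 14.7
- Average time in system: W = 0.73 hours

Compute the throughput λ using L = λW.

Little's Law: L = λW, so λ = L/W
λ = 14.7/0.73 = 20.1370 vehicles/hour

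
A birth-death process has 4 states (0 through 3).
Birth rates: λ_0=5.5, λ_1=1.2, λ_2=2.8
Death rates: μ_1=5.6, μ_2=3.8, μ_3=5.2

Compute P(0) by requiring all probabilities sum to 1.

Ratios P(n)/P(0) = (λ₀···λₙ₋₁)/(μ₁···μₙ):
P(1)/P(0) = (5.5)/(5.6) = 0.9821
P(2)/P(0) = (5.5×1.2)/(5.6×3.8) = 0.3102
P(3)/P(0) = (5.5×1.2×2.8)/(5.6×3.8×5.2) = 0.1670

Normalization: ∑ P(n) = 1
P(0) × (1.0000 + 0.9821 + 0.3102 + 0.1670) = 1
P(0) × 2.4593 = 1
P(0) = 1/2.4593 = 0.4066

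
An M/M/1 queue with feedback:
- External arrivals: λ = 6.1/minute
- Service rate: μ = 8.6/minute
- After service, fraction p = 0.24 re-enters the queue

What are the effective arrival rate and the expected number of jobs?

Effective arrival rate: λ_eff = λ/(1-p) = 6.1/(1-0.24) = 6.1/0.76 = 8.0263158
ρ = λ_eff/μ = 8.0263158/8.6 = 0.9332925
L = ρ/(1-ρ) = 0.9332925/(1-0.9332925) = 13.9908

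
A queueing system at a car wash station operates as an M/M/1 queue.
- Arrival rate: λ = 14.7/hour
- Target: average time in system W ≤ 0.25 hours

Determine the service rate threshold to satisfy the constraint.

For M/M/1: W = 1/(μ-λ)
Need W ≤ 0.25, so 1/(μ-λ) ≤ 0.25
μ - λ ≥ 1/0.25 = 4.0000
μ ≥ 14.7 + 4.0000 = 18.7000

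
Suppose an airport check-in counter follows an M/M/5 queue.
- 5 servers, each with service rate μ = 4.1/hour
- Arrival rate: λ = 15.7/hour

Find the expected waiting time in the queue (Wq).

Traffic intensity: ρ = λ/(cμ) = 15.7/(5×4.1) = 0.7659
Since ρ = 0.7659 < 1, system is stable.
Offered load a = λ/μ = cρ = 15.7/4.1 = 3.8293
P₀ = [ Σₙ₌₀^4 aⁿ/n! + a^5/(5!(1-ρ)) ]⁻¹
Σ = a^0/0! + a^1/1! + a^2/2! + a^3/3! + a^4/4! = 1.0000 + 3.8293 + 7.3316 + 9.3583 + 8.9588 = 30.4780
a^5/(5!(1-ρ)) = 823.3396/(120 × 0.234146) = 29.3029
P₀ = 1/(30.4780 + 29.3029) = 0.01673
Lq = P₀·a^5·ρ / (5!(1-ρ)²) = 0.016728 × 823.3396 × 0.76585 / (120 × 0.054825) = 1.6033
Wq = Lq/λ = 1.6033/15.7 = 0.1021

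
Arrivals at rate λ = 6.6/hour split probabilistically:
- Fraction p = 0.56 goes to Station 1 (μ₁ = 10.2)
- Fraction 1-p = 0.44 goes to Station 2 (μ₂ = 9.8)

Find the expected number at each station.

Effective rates: λ₁ = 6.6×0.56 = 3.696, λ₂ = 6.6×0.44 = 2.904
Station 1: ρ₁ = 3.696/10.2 = 0.36235, L₁ = ρ₁/(1-ρ₁) = 0.36235/(1-0.36235) = 0.5683
Station 2: ρ₂ = 2.904/9.8 = 0.2963, L₂ = ρ₂/(1-ρ₂) = 0.2963/(1-0.2963) = 0.4211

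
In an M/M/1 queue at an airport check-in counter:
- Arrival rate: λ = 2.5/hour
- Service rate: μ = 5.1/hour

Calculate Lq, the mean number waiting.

ρ = λ/μ = 2.5/5.1 = 0.4902
For M/M/1: Lq = λ²/(μ(μ-λ))
Lq = 6.25/(5.1 × 2.60)
Lq = 0.4713 passengers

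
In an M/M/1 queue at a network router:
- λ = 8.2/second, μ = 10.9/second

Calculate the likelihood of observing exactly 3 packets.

ρ = λ/μ = 8.2/10.9 = 0.7523
P(n) = (1-ρ)ρⁿ
P(3) = (1-0.7523) × 0.7523^3
P(3) = 0.2477 × 0.4258
P(3) = 0.1055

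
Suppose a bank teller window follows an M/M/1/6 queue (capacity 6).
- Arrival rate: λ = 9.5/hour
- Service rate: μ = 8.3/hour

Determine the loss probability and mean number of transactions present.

ρ = λ/μ = 9.5/8.3 = 1.144578
P₀ = (1-ρ)/(1-ρ^(K+1)) = (1-1.144578)/(1-1.144578^7) = -0.144578/-1.57346 = 0.09189
P_K = P₀×ρ^K = 0.09189 × 1.144578^6 = 0.09189 × 2.2484 = 0.2066
Blocking probability P_6 = 0.2066 (20.66%)
L = ρ[1 - (K+1)ρ^K + Kρ^(K+1)] / [(1-ρ)(1-ρ^(K+1))]
L = 1.144578 × (1 - 7×2.248394 + 6×2.573462) / ((1 - 1.144578) × (1 - 2.573462)) = 3.5321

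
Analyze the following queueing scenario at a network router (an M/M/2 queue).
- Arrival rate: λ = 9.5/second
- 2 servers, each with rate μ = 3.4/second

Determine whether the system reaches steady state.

Stability requires ρ = λ/(cμ) < 1
ρ = 9.5/(2 × 3.4) = 9.5/6.80 = 1.3971
Since 1.3971 ≥ 1, the system is UNSTABLE.
Need c > λ/μ = 9.5/3.4 = 2.79.
Minimum servers needed: c = 3.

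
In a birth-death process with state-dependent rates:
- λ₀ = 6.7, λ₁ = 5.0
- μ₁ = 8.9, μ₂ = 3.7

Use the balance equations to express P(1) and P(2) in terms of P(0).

Balance equations:
State 0: λ₀P₀ = μ₁P₁ → P₁ = (λ₀/μ₁)P₀ = (6.7/8.9)P₀ = 0.7528P₀
State 1: P₂ = (λ₀λ₁)/(μ₁μ₂)P₀ = (6.7×5.0)/(8.9×3.7)P₀ = 1.0173P₀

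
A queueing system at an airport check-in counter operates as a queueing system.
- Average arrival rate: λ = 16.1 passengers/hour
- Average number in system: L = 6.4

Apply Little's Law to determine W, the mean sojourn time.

Little's Law: L = λW, so W = L/λ
W = 6.4/16.1 = 0.3975 hours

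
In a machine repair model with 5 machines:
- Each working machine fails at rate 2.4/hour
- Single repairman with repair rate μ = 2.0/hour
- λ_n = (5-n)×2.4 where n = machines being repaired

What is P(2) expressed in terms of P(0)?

P(2)/P(0) = ∏_{i=0}^{2-1} λ_i/μ_{i+1}
= (5-0)×2.4/2.0 × (5-1)×2.4/2.0
= 28.8000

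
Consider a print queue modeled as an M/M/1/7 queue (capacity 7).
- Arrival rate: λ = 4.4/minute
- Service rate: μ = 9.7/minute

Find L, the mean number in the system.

ρ = λ/μ = 4.4/9.7 = 0.4536
P₀ = (1-ρ)/(1-ρ^(K+1)) = (1-0.4536)/(1-0.4536^8) = 0.5464/0.9982 = 0.5474
P_K = P₀×ρ^K = 0.5474 × 0.4536^7 = 0.5474 × 0.003951 = 0.002163
L = ρ[1 - (K+1)ρ^K + Kρ^(K+1)] / [(1-ρ)(1-ρ^(K+1))]
L = 0.4536 × (1 - 8×0.003951 + 7×0.001792) / ((1 - 0.4536) × (1 - 0.001792)) = 0.8158 jobs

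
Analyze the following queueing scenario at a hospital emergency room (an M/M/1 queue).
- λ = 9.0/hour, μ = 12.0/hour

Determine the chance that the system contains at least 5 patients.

ρ = λ/μ = 9.0/12.0 = 0.7500
P(N ≥ n) = ρⁿ
P(N ≥ 5) = 0.7500^5
P(N ≥ 5) = 0.2373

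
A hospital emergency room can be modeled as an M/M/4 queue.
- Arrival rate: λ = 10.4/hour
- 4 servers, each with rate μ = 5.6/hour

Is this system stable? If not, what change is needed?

Stability requires ρ = λ/(cμ) < 1
ρ = 10.4/(4 × 5.6) = 10.4/22.40 = 0.4643
Since 0.4643 < 1, the system is STABLE.
The servers are busy 46.43% of the time.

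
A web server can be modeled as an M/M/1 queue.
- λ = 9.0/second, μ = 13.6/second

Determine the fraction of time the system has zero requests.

ρ = λ/μ = 9.0/13.6 = 0.6618
P(0) = 1 - ρ = 1 - 0.6618 = 0.3382
The server is idle 33.82% of the time.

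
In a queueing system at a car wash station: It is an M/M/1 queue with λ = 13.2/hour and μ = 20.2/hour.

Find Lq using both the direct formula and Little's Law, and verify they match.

Method 1 (direct): Lq = λ²/(μ(μ-λ)) = 174.24/(20.2 × 7.00) = 1.2322

Method 2 (Little's Law):
W = 1/(μ-λ) = 1/7.00 = 0.14286
Wq = W - 1/μ = 0.14286 - 0.049505 = 0.09335
Lq = λWq = 13.2 × 0.09335 = 1.2322 ✔ (matches Method 1)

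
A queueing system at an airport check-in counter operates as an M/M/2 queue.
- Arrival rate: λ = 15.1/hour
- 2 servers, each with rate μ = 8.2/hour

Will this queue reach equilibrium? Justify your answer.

Stability requires ρ = λ/(cμ) < 1
ρ = 15.1/(2 × 8.2) = 15.1/16.40 = 0.9207
Since 0.9207 < 1, the system is STABLE.
The servers are busy 92.07% of the time.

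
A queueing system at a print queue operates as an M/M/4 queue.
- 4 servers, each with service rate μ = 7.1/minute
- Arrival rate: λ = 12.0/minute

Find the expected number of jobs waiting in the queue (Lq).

Traffic intensity: ρ = λ/(cμ) = 12.0/(4×7.1) = 0.4225
Since ρ = 0.4225 < 1, system is stable.
Offered load a = λ/μ = cρ = 12.0/7.1 = 1.6901
P₀ = [ Σₙ₌₀^3 aⁿ/n! + a^4/(4!(1-ρ)) ]⁻¹
Σ = a^0/0! + a^1/1! + a^2/2! + a^3/3! = 1.0000 + 1.6901 + 1.4283 + 0.8047 = 4.9231
a^4/(4!(1-ρ)) = 8.1600/(24 × 0.57746) = 0.5888
P₀ = 1/(4.9231 + 0.5888) = 0.1814
Lq = P₀·a^4·ρ / (4!(1-ρ)²) = 0.18143 × 8.1600 × 0.42254 / (24 × 0.33347) = 0.07816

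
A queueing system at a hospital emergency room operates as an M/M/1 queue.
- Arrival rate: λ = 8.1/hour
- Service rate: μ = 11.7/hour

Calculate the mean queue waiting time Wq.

First, compute utilization: ρ = λ/μ = 8.1/11.7 = 0.6923
For M/M/1: Wq = λ/(μ(μ-λ))
Wq = 8.1/(11.7 × (11.7-8.1))
Wq = 8.1/(11.7 × 3.60)
Wq = 0.1923 hours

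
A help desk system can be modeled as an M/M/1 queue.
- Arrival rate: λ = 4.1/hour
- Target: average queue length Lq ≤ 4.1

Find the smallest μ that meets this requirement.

For M/M/1: Lq = λ²/(μ(μ-λ))
Need Lq ≤ 4.1, i.e. μ(μ-λ) ≥ λ²/4.1
μ² - 4.1μ - 16.81/4.1 ≥ 0  →  μ² - 4.1μ - 4.1000 ≥ 0
Quadratic formula (positive root): μ = [λ + √(λ² + 4×4.1000)]/2
Discriminant: 16.81 + 4×4.1000 = 33.2100, √33.2100 = 5.7628
μ ≥ (4.1 + 5.7628)/2 = 4.9314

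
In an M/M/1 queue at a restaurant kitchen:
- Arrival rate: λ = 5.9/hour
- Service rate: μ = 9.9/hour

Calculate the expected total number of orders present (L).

ρ = λ/μ = 5.9/9.9 = 0.5960
For M/M/1: L = λ/(μ-λ)
L = 5.9/(9.9-5.9) = 5.9/4.00
L = 1.4750 orders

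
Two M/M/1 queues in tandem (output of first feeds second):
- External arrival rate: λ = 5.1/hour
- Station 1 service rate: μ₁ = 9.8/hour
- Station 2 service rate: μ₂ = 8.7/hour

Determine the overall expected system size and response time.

By Jackson's theorem, each station behaves as independent M/M/1.
Station 1: ρ₁ = 5.1/9.8 = 0.5204, L₁ = ρ₁/(1-ρ₁) = λ/(μ₁-λ) = 5.1/4.70 = 1.0851
Station 2: ρ₂ = 5.1/8.7 = 0.5862, L₂ = ρ₂/(1-ρ₂) = λ/(μ₂-λ) = 5.1/3.60 = 1.4167
Total: L = L₁ + L₂ = 1.0851 + 1.4167 = 2.5018
W = L/λ = 2.5018/5.1 = 0.4905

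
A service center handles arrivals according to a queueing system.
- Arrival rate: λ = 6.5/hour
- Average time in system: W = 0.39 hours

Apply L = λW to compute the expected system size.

Little's Law: L = λW
L = 6.5 × 0.39 = 2.5350 customers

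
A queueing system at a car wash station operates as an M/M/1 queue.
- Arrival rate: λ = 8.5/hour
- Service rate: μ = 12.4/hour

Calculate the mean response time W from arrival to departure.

First, compute utilization: ρ = λ/μ = 8.5/12.4 = 0.6855
For M/M/1: W = 1/(μ-λ)
W = 1/(12.4-8.5) = 1/3.90
W = 0.2564 hours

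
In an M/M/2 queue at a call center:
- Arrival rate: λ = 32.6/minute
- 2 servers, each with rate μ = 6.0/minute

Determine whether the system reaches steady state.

Stability requires ρ = λ/(cμ) < 1
ρ = 32.6/(2 × 6.0) = 32.6/12.00 = 2.7167
Since 2.7167 ≥ 1, the system is UNSTABLE.
Need c > λ/μ = 32.6/6.0 = 5.43.
Minimum servers needed: c = 6.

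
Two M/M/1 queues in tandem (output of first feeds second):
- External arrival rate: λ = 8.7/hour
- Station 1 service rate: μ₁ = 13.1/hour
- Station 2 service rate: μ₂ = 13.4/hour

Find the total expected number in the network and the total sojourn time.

By Jackson's theorem, each station behaves as independent M/M/1.
Station 1: ρ₁ = 8.7/13.1 = 0.6641, L₁ = ρ₁/(1-ρ₁) = λ/(μ₁-λ) = 8.7/4.40 = 1.97727
Station 2: ρ₂ = 8.7/13.4 = 0.6493, L₂ = ρ₂/(1-ρ₂) = λ/(μ₂-λ) = 8.7/4.70 = 1.85106
Total: L = L₁ + L₂ = 1.97727 + 1.85106 = 3.8283
W = L/λ = 3.8283/8.7 = 0.4400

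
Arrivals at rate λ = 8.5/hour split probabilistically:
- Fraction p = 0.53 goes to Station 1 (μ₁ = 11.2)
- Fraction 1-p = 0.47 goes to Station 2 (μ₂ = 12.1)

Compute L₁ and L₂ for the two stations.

Effective rates: λ₁ = 8.5×0.53 = 4.505, λ₂ = 8.5×0.47 = 3.995
Station 1: ρ₁ = 4.505/11.2 = 0.40223, L₁ = ρ₁/(1-ρ₁) = 0.40223/(1-0.40223) = 0.6729
Station 2: ρ₂ = 3.995/12.1 = 0.33017, L₂ = ρ₂/(1-ρ₂) = 0.33017/(1-0.33017) = 0.4929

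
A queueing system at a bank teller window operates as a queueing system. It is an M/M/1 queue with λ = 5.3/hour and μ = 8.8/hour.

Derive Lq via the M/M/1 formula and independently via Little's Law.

Method 1 (direct): Lq = λ²/(μ(μ-λ)) = 28.09/(8.8 × 3.50) = 0.9120

Method 2 (Little's Law):
W = 1/(μ-λ) = 1/3.50 = 0.285714
Wq = W - 1/μ = 0.285714 - 0.113636 = 0.17208
Lq = λWq = 5.3 × 0.17208 = 0.9120 ✔ (matches Method 1)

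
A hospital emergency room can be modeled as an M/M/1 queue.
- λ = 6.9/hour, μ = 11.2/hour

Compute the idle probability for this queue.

ρ = λ/μ = 6.9/11.2 = 0.6161
P(0) = 1 - ρ = 1 - 0.6161 = 0.3839
The server is idle 38.39% of the time.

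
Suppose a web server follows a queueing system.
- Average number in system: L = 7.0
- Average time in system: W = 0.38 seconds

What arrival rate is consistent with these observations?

Little's Law: L = λW, so λ = L/W
λ = 7.0/0.38 = 18.4211 requests/second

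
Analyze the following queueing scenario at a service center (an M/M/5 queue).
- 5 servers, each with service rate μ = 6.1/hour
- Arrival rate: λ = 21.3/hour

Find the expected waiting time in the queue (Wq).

Traffic intensity: ρ = λ/(cμ) = 21.3/(5×6.1) = 0.6984
Since ρ = 0.6984 < 1, system is stable.
Offered load a = λ/μ = cρ = 21.3/6.1 = 3.4918
P₀ = [ Σₙ₌₀^4 aⁿ/n! + a^5/(5!(1-ρ)) ]⁻¹
Σ = a^0/0! + a^1/1! + a^2/2! + a^3/3! + a^4/4! = 1.00000 + 3.49180 + 6.09635 + 7.09575 + 6.19424 = 23.8781
a^5/(5!(1-ρ)) = 519.0974/(120 × 0.30164) = 14.3410
P₀ = 1/(23.8781 + 14.3410) = 0.02616
Lq = P₀·a^5·ρ / (5!(1-ρ)²) = 0.026165 × 519.0974 × 0.69836 / (120 × 0.090986) = 0.8687
Wq = Lq/λ = 0.86874/21.3 = 0.04079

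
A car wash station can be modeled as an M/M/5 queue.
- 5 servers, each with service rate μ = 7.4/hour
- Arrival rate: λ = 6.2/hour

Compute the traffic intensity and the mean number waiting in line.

Traffic intensity: ρ = λ/(cμ) = 6.2/(5×7.4) = 0.1676
Since ρ = 0.1676 < 1, system is stable.
Offered load a = λ/μ = cρ = 6.2/7.4 = 0.8378
P₀ = [ Σₙ₌₀^4 aⁿ/n! + a^5/(5!(1-ρ)) ]⁻¹
Σ = a^0/0! + a^1/1! + a^2/2! + a^3/3! + a^4/4! = 1.0000 + 0.8378 + 0.3510 + 0.09802 + 0.02053 = 2.3074
a^5/(5!(1-ρ)) = 0.41286/(120 × 0.83243) = 0.004133
P₀ = 1/(2.3074 + 0.004133) = 0.4326
Lq = P₀·a^5·ρ / (5!(1-ρ)²) = 0.43262 × 0.41286 × 0.16757 / (120 × 0.69294) = 0.0003599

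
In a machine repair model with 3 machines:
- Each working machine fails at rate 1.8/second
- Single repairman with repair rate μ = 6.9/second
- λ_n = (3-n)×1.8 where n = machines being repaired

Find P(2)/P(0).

P(2)/P(0) = ∏_{i=0}^{2-1} λ_i/μ_{i+1}
= (3-0)×1.8/6.9 × (3-1)×1.8/6.9
= 0.4083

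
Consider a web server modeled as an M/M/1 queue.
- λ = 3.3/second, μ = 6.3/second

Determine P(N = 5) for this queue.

ρ = λ/μ = 3.3/6.3 = 0.5238
P(n) = (1-ρ)ρⁿ
P(5) = (1-0.5238) × 0.5238^5
P(5) = 0.4762 × 0.03943
P(5) = 0.01878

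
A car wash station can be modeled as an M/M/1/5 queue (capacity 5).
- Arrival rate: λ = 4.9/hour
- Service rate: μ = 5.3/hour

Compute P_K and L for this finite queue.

ρ = λ/μ = 4.9/5.3 = 0.92453
P₀ = (1-ρ)/(1-ρ^(K+1)) = (1-0.92453)/(1-0.92453^6) = 0.07547/0.3755 = 0.2010
P_K = P₀×ρ^K = 0.2010 × 0.92453^5 = 0.2010 × 0.6755 = 0.1358
Blocking probability P_5 = 0.1358 (13.58%)
L = ρ[1 - (K+1)ρ^K + Kρ^(K+1)] / [(1-ρ)(1-ρ^(K+1))]
L = 0.92453 × (1 - 6×0.6754684 + 5×0.6244908) / ((1 - 0.92453) × (1 - 0.6244908)) = 2.2720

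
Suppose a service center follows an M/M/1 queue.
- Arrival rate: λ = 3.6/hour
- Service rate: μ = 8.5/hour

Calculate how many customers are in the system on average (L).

ρ = λ/μ = 3.6/8.5 = 0.4235
For M/M/1: L = λ/(μ-λ)
L = 3.6/(8.5-3.6) = 3.6/4.90
L = 0.7347 customers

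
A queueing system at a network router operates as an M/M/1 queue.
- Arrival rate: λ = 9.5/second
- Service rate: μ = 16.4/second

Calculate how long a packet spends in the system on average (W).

First, compute utilization: ρ = λ/μ = 9.5/16.4 = 0.5793
For M/M/1: W = 1/(μ-λ)
W = 1/(16.4-9.5) = 1/6.90
W = 0.1449 seconds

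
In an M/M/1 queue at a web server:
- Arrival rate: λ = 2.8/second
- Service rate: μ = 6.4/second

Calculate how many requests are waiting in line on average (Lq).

ρ = λ/μ = 2.8/6.4 = 0.4375
For M/M/1: Lq = λ²/(μ(μ-λ))
Lq = 7.84/(6.4 × 3.60)
Lq = 0.3403 requests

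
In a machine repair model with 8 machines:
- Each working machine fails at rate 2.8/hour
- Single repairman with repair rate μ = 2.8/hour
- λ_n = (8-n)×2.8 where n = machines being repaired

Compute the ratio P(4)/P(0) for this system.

P(4)/P(0) = ∏_{i=0}^{4-1} λ_i/μ_{i+1}
= (8-0)×2.8/2.8 × (8-1)×2.8/2.8 × (8-2)×2.8/2.8 × (8-3)×2.8/2.8
= 1680.0000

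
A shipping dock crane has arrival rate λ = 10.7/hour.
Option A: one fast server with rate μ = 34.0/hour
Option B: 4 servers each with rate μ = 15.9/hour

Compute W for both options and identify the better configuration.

Option A: single server μ = 34.0 (M/M/1)
  ρ_A = 10.7/34.0 = 0.3147
  W_A = 1/(μ-λ) = 1/(34.0-10.7) = 1/23.30 = 0.04292

Option B: 4 servers μ = 15.9 (M/M/4)
  ρ_B = λ/(cμ) = 10.7/(4×15.9) = 0.1682
  Offered load a = λ/μ = cρ = 10.7/15.9 = 0.6730
  P₀ = [ Σₙ₌₀^3 aⁿ/n! + a^4/(4!(1-ρ)) ]⁻¹
  Σ = a^0/0! + a^1/1! + a^2/2! + a^3/3! = 1.0000 + 0.6730 + 0.2264 + 0.05079 = 1.9502
  a^4/(4!(1-ρ)) = 0.2051/(24 × 0.8318) = 0.01027
  P₀ = 1/(1.9502 + 0.01027) = 0.5101
  Lq = P₀·a^4·ρ / (4!(1-ρ)²) = 0.5101 × 0.2051 × 0.1682 / (24 × 0.6918) = 0.001060
  Wq_B = Lq/λ = 0.001060/10.7 = 0.00009907
  W_B = Wq_B + 1/μ = 0.00009907 + 0.06289 = 0.06299

Since W_A = 0.04292 < W_B = 0.06299, Option A (single fast server) has the shorter time in system.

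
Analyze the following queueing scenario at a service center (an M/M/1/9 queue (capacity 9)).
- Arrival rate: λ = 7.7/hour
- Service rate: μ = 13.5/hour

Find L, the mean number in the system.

ρ = λ/μ = 7.7/13.5 = 0.57037
P₀ = (1-ρ)/(1-ρ^(K+1)) = (1-0.57037)/(1-0.57037^10) = 0.4296/0.9964 = 0.4312
P_K = P₀×ρ^K = 0.4312 × 0.57037^9 = 0.4312 × 0.006389 = 0.002755
L = ρ[1 - (K+1)ρ^K + Kρ^(K+1)] / [(1-ρ)(1-ρ^(K+1))]
L = 0.57037 × (1 - 10×0.006389 + 9×0.003644) / ((1 - 0.57037) × (1 - 0.003644)) = 1.2910 customers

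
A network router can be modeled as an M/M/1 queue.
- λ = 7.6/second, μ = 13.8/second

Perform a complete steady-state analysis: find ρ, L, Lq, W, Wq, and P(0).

Step 1: ρ = λ/μ = 7.6/13.8 = 0.5507
Step 2: L = λ/(μ-λ) = 7.6/6.20 = 1.2258
Step 3: Lq = λ²/(μ(μ-λ)) = 57.76/(13.8×6.20) = 0.6751
Step 4: W = 1/(μ-λ) = 1/6.20 = 0.16129
Step 5: Wq = λ/(μ(μ-λ)) = 7.6/(13.8×6.20) = 0.08883
Step 6: P(0) = 1-ρ = 0.4493
Verify: L = λW = 7.6×0.16129 = 1.2258 ✔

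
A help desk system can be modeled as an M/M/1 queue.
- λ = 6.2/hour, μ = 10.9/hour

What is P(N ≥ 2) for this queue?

ρ = λ/μ = 6.2/10.9 = 0.5688
P(N ≥ n) = ρⁿ
P(N ≥ 2) = 0.5688^2
P(N ≥ 2) = 0.3235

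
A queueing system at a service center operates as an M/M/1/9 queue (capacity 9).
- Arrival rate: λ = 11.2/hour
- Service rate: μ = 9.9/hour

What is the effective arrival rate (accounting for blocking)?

ρ = λ/μ = 11.2/9.9 = 1.131313
P₀ = (1-ρ)/(1-ρ^(K+1)) = (1-1.131313)/(1-1.131313^10) = -0.1313/-2.4342 = 0.05394
P_K = P₀×ρ^K = 0.053945 × 1.131313^9 = 0.053945 × 3.0356 = 0.1638
λ_eff = λ(1-P_K) = 11.2 × (1 - 0.163755) = 11.2 × 0.836245 = 9.3659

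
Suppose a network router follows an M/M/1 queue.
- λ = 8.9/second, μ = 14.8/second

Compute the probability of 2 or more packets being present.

ρ = λ/μ = 8.9/14.8 = 0.60135
P(N ≥ n) = ρⁿ
P(N ≥ 2) = 0.60135^2
P(N ≥ 2) = 0.3616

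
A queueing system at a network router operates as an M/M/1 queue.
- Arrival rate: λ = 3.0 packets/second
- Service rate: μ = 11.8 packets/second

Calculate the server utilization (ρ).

Server utilization: ρ = λ/μ
ρ = 3.0/11.8 = 0.2542
The server is busy 25.42% of the time.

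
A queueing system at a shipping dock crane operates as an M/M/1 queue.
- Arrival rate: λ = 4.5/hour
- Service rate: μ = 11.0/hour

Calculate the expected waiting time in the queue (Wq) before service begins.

First, compute utilization: ρ = λ/μ = 4.5/11.0 = 0.4091
For M/M/1: Wq = λ/(μ(μ-λ))
Wq = 4.5/(11.0 × (11.0-4.5))
Wq = 4.5/(11.0 × 6.50)
Wq = 0.06294 hours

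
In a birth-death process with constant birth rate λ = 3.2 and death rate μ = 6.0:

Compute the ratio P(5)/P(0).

For constant rates: P(n)/P(0) = (λ/μ)^n
P(5)/P(0) = (3.2/6.0)^5 = 0.53333^5 = 0.04315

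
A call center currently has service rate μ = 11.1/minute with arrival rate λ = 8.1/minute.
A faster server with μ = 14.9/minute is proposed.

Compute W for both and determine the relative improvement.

System 1: ρ₁ = 8.1/11.1 = 0.7297, W₁ = 1/(11.1-8.1) = 0.33333
System 2: ρ₂ = 8.1/14.9 = 0.5436, W₂ = 1/(14.9-8.1) = 0.14706
Improvement: (W₁-W₂)/W₁ = (0.33333-0.14706)/0.33333 = 55.88%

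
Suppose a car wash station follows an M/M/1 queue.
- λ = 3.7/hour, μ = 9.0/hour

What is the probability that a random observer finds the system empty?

ρ = λ/μ = 3.7/9.0 = 0.4111
P(0) = 1 - ρ = 1 - 0.4111 = 0.5889
The server is idle 58.89% of the time.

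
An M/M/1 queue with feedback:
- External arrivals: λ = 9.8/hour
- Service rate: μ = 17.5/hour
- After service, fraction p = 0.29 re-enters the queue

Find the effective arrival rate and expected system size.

Effective arrival rate: λ_eff = λ/(1-p) = 9.8/(1-0.29) = 9.8/0.71 = 13.8028
ρ = λ_eff/μ = 13.8028/17.5 = 0.78873
L = ρ/(1-ρ) = 0.78873/(1-0.78873) = 3.7333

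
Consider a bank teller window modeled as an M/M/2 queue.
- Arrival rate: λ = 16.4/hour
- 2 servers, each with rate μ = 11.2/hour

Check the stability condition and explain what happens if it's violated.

Stability requires ρ = λ/(cμ) < 1
ρ = 16.4/(2 × 11.2) = 16.4/22.40 = 0.7321
Since 0.7321 < 1, the system is STABLE.
The servers are busy 73.21% of the time.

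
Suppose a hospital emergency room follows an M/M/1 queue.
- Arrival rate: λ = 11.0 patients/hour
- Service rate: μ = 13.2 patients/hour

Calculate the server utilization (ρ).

Server utilization: ρ = λ/μ
ρ = 11.0/13.2 = 0.8333
The server is busy 83.33% of the time.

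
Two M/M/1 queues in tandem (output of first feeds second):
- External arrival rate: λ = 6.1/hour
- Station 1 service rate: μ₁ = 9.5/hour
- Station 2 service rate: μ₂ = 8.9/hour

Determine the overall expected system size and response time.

By Jackson's theorem, each station behaves as independent M/M/1.
Station 1: ρ₁ = 6.1/9.5 = 0.6421, L₁ = ρ₁/(1-ρ₁) = λ/(μ₁-λ) = 6.1/3.40 = 1.7941
Station 2: ρ₂ = 6.1/8.9 = 0.6854, L₂ = ρ₂/(1-ρ₂) = λ/(μ₂-λ) = 6.1/2.80 = 2.1786
Total: L = L₁ + L₂ = 1.7941 + 2.1786 = 3.9727
W = L/λ = 3.9727/6.1 = 0.6513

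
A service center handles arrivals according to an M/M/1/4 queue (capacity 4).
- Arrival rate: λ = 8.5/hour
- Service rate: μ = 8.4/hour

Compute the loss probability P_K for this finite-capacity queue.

ρ = λ/μ = 8.5/8.4 = 1.0119
P₀ = (1-ρ)/(1-ρ^(K+1)) = (1-1.0119)/(1-1.0119^5) = -0.01190/-0.06093 = 0.1953
P_K = P₀×ρ^K = 0.1953 × 1.0119^4 = 0.1953 × 1.0485 = 0.2048
Blocking probability = 20.48%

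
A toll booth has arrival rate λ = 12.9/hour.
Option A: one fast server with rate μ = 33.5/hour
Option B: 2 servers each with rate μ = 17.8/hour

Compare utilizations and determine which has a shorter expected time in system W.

Option A: single server μ = 33.5 (M/M/1)
  ρ_A = 12.9/33.5 = 0.3851
  W_A = 1/(μ-λ) = 1/(33.5-12.9) = 1/20.60 = 0.04854

Option B: 2 servers μ = 17.8 (M/M/2)
  ρ_B = λ/(cμ) = 12.9/(2×17.8) = 0.3624
  Offered load a = λ/μ = cρ = 12.9/17.8 = 0.7247
  P₀ = [ Σₙ₌₀^1 aⁿ/n! + a^2/(2!(1-ρ)) ]⁻¹
  Σ = a^0/0! + a^1/1! = 1.0000 + 0.7247 = 1.7247
  a^2/(2!(1-ρ)) = 0.52522/(2 × 0.63764) = 0.4118
  P₀ = 1/(1.7247 + 0.41184) = 0.4680
  Lq = P₀·a^2·ρ / (2!(1-ρ)²) = 0.4680 × 0.5252 × 0.3624 / (2 × 0.4066) = 0.1095
  Wq_B = Lq/λ = 0.109542/12.9 = 0.008492
  W_B = Wq_B + 1/μ = 0.008492 + 0.05618 = 0.06467

Since W_A = 0.04854 < W_B = 0.06467, Option A (single fast server) has the shorter time in system.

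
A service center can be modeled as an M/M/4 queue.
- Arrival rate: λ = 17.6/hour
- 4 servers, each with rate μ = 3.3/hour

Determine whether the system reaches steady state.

Stability requires ρ = λ/(cμ) < 1
ρ = 17.6/(4 × 3.3) = 17.6/13.20 = 1.3333
Since 1.3333 ≥ 1, the system is UNSTABLE.
Need c > λ/μ = 17.6/3.3 = 5.33.
Minimum servers needed: c = 6.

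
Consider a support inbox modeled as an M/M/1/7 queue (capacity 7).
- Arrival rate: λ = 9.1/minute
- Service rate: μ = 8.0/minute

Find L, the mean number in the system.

ρ = λ/μ = 9.1/8.0 = 1.1375
P₀ = (1-ρ)/(1-ρ^(K+1)) = (1-1.1375)/(1-1.1375^8) = -0.1375/-1.8029 = 0.07627
P_K = P₀×ρ^K = 0.07627 × 1.1375^7 = 0.07627 × 2.4641 = 0.1879
L = ρ[1 - (K+1)ρ^K + Kρ^(K+1)] / [(1-ρ)(1-ρ^(K+1))]
L = 1.1375 × (1 - 8×2.464109 + 7×2.802923) / ((1 - 1.1375) × (1 - 2.802923)) = 4.1645 emails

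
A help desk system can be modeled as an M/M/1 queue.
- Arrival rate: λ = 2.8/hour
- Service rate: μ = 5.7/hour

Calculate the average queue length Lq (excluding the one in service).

ρ = λ/μ = 2.8/5.7 = 0.4912
For M/M/1: Lq = λ²/(μ(μ-λ))
Lq = 7.84/(5.7 × 2.90)
Lq = 0.4743 tickets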